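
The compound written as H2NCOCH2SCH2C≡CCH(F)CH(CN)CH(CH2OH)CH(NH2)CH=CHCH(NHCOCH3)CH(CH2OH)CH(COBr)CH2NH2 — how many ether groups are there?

Working along the chain:
  H2NCO: –C(=O)NH2: carbonyl C bonded to C and to N → amide (the N is not a separate amine).
  CH2SCH2: C–S–C linkage → sulfide (thioether).
  C≡C: C≡C triple bond → alkyne.
  CH(F): halogen on an sp³ carbon → alkyl halide.
  CH(CN): pendant –C≡N: nitrile.
  CH(CH2OH): pendant –CH2OH on an sp³ backbone C → alcohol.
  CH(NH2): –NH2 on an sp³ carbon with no adjacent C=O → amine.
  CH=CH: C=C double bond → alkene.
  CH(NHCOCH3): pendant –NHC(=O)CH3: N bonded to a carbonyl → amide (not amine).
  CH(CH2OH): pendant –CH2OH on an sp³ backbone C → alcohol.
  CH(COBr): pendant –C(=O)X: carbonyl C bonded to C and halogen → acyl halide.
  CH2NH2: –NH2 on an sp³ carbon with no adjacent C=O → amine.
No segment is a ether: CH2SCH2 is sulfide, not ether; CH(CH2OH) is alcohol, not ether; CH(CH2OH) is alcohol, not ether. → 0.

0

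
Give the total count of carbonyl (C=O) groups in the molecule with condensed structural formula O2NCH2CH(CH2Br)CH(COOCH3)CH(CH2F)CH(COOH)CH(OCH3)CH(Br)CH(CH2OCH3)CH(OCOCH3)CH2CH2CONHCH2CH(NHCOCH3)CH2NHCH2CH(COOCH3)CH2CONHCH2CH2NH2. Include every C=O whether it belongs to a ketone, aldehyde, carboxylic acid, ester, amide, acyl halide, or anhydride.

CH(COOCH3): ester, 1 C=O (running total 1).
CH(COOH): carboxylic acid, 1 C=O (running total 2).
CH(OCOCH3): ester, 1 C=O (running total 3).
CH2CONHCH2: amide, 1 C=O (running total 4).
CH(NHCOCH3): amide, 1 C=O (running total 5).
CH(COOCH3): ester, 1 C=O (running total 6).
CH2CONHCH2: amide, 1 C=O (running total 7).

7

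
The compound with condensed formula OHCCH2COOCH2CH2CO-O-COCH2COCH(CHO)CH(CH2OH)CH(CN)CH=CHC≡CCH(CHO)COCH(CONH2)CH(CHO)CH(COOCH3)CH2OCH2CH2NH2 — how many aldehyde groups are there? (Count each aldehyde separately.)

4

Reading the structure from left to right:
  OHC: terminal –CHO: carbonyl C bonded to H and C → aldehyde.
  CH2COOCH2: –C(=O)–O–C with C on the carbonyl side → ester.
  CH2CO-O-COCH2: two acyl groups sharing one oxygen, –C(=O)–O–C(=O)– → anhydride.
  CO: –C(=O)– with carbon on both sides → ketone.
  CH(CHO): pendant –CHO: carbonyl C bonded to C and H → aldehyde.
  CH(CH2OH): pendant –CH2OH on an sp³ backbone C → alcohol.
  CH(CN): pendant –C≡N: nitrile.
  CH=CH: C=C double bond → alkene.
  C≡C: C≡C triple bond → alkyne.
  CH(CHO): pendant –CHO: carbonyl C bonded to C and H → aldehyde.
  CO: –C(=O)– with carbon on both sides → ketone.
  CH(CONH2): pendant –CONH2: carbonyl C bonded to C and N → amide.
  CH(CHO): pendant –CHO: carbonyl C bonded to C and H → aldehyde.
  CH(COOCH3): pendant –COOCH3: carbonyl C bonded to C and –OCH3 → ester.
  CH2OCH2: C–O–C with sp³ carbons on both sides and no adjacent C=O → ether.
  CH2NH2: –NH2 on an sp³ carbon with no adjacent C=O → amine.
Aldehyde appears at: OHC, CH(CHO), CH(CHO), CH(CHO) → 4.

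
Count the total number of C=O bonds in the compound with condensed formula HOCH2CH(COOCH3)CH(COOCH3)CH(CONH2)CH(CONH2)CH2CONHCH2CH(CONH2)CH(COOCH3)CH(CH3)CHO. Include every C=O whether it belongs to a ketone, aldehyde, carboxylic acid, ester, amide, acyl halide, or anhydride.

CH(COOCH3): ester, 1 C=O (running total 1).
CH(COOCH3): ester, 1 C=O (running total 2).
CH(CONH2): amide, 1 C=O (running total 3).
CH(CONH2): amide, 1 C=O (running total 4).
CH2CONHCH2: amide, 1 C=O (running total 5).
CH(CONH2): amide, 1 C=O (running total 6).
CH(COOCH3): ester, 1 C=O (running total 7).
CHO: aldehyde, 1 C=O (running total 8).

8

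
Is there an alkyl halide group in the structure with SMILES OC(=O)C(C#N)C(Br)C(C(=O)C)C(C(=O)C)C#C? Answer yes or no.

yes

Working along the chain:
  HOOC: –COOH: carbonyl C bonded to –OH and C → carboxylic acid (the –OH is not a separate alcohol).
  CH(CN): pendant –C≡N: nitrile.
  CH(Br): halogen on an sp³ carbon → alkyl halide.
  CH(COCH3): pendant –COCH3: carbonyl C bonded to two carbons → ketone.
  CH(COCH3): pendant –COCH3: carbonyl C bonded to two carbons → ketone.
  C≡CH: C≡C triple bond → alkyne.
The CH(Br) segment supplies the alkyl halide: halogen on an sp³ carbon → alkyl halide.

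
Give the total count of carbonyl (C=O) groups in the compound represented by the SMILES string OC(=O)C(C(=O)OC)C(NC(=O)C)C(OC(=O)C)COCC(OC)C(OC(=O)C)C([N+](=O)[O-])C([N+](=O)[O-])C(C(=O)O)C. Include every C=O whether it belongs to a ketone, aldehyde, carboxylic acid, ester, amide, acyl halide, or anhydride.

HOOC: carboxylic acid, 1 C=O (running total 1).
CH(COOCH3): ester, 1 C=O (running total 2).
CH(NHCOCH3): amide, 1 C=O (running total 3).
CH(OCOCH3): ester, 1 C=O (running total 4).
CH(OCOCH3): ester, 1 C=O (running total 5).
CH(COOH): carboxylic acid, 1 C=O (running total 6).

6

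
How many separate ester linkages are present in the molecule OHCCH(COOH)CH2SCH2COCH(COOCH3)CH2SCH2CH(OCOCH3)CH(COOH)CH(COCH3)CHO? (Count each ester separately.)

2

Working along the chain:
  OHC: terminal –CHO: carbonyl C bonded to H and C → aldehyde.
  CH(COOH): pendant –COOH: carbonyl C bonded to C and –OH → carboxylic acid.
  CH2SCH2: C–S–C linkage → sulfide (thioether).
  CO: –C(=O)– with carbon on both sides → ketone.
  CH(COOCH3): pendant –COOCH3: carbonyl C bonded to C and –OCH3 → ester.
  CH2SCH2: C–S–C linkage → sulfide (thioether).
  CH(OCOCH3): pendant –OC(=O)CH3: an acyloxy group → ester.
  CH(COOH): pendant –COOH: carbonyl C bonded to C and –OH → carboxylic acid.
  CH(COCH3): pendant –COCH3: carbonyl C bonded to two carbons → ketone.
  CHO: terminal –CHO: carbonyl C bonded to H and C → aldehyde.
Ester appears at: CH(COOCH3), CH(OCOCH3) → 2.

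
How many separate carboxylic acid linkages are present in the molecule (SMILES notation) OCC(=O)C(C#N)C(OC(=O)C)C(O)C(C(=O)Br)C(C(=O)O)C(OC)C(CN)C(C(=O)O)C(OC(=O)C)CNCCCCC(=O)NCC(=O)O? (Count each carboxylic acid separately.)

3

Working along the chain:
  HOCH2: HO– on an sp³ carbon → alcohol.
  CO: –C(=O)– with carbon on both sides → ketone.
  CH(CN): pendant –C≡N: nitrile.
  CH(OCOCH3): pendant –OC(=O)CH3: an acyloxy group → ester.
  CH(OH): –OH on an sp³ carbon → alcohol (secondary).
  CH(COBr): pendant –C(=O)X: carbonyl C bonded to C and halogen → acyl halide.
  CH(COOH): pendant –COOH: carbonyl C bonded to C and –OH → carboxylic acid.
  CH(OCH3): pendant –OCH3: C–O–C with sp³ C, no adjacent C=O → ether.
  CH(CH2NH2): pendant –CH2NH2: N on sp³ C, no adjacent C=O → amine.
  CH(COOH): pendant –COOH: carbonyl C bonded to C and –OH → carboxylic acid.
  CH(OCOCH3): pendant –OC(=O)CH3: an acyloxy group → ester.
  CH2NHCH2: C–N–C with sp³ carbons and no adjacent C=O → amine (secondary).
  CH2CONHCH2: –C(=O)–N– linkage → amide (the N is not an amine).
  COOH: –COOH: carbonyl C bonded to –OH and C → carboxylic acid (the –OH is not a separate alcohol).
Carboxylic acid appears at: CH(COOH), CH(COOH), COOH → 3.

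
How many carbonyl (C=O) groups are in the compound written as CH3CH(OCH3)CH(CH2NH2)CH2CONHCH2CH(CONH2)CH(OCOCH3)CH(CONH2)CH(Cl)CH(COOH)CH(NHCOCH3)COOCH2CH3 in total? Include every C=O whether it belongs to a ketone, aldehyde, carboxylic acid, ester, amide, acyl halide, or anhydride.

CH2CONHCH2: amide, 1 C=O (running total 1).
CH(CONH2): amide, 1 C=O (running total 2).
CH(OCOCH3): ester, 1 C=O (running total 3).
CH(CONH2): amide, 1 C=O (running total 4).
CH(COOH): carboxylic acid, 1 C=O (running total 5).
CH(NHCOCH3): amide, 1 C=O (running total 6).
COOCH2CH3: ester, 1 C=O (running total 7).

7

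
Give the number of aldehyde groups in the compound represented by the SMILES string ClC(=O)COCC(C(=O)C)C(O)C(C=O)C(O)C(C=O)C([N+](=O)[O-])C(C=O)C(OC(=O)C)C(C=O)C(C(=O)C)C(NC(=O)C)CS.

4

Taking each segment in turn:
  ClCO: –C(=O)Cl: carbonyl C bonded to C and to a halogen → acyl halide (not alkyl halide).
  CH2OCH2: C–O–C with sp³ carbons on both sides and no adjacent C=O → ether.
  CH(COCH3): pendant –COCH3: carbonyl C bonded to two carbons → ketone.
  CH(OH): –OH on an sp³ carbon → alcohol (secondary).
  CH(CHO): pendant –CHO: carbonyl C bonded to C and H → aldehyde.
  CH(OH): –OH on an sp³ carbon → alcohol (secondary).
  CH(CHO): pendant –CHO: carbonyl C bonded to C and H → aldehyde.
  CH(NO2): –NO2 on an sp³ carbon → nitro (the N=O is not a carbonyl).
  CH(CHO): pendant –CHO: carbonyl C bonded to C and H → aldehyde.
  CH(OCOCH3): pendant –OC(=O)CH3: an acyloxy group → ester.
  CH(CHO): pendant –CHO: carbonyl C bonded to C and H → aldehyde.
  CH(COCH3): pendant –COCH3: carbonyl C bonded to two carbons → ketone.
  CH(NHCOCH3): pendant –NHC(=O)CH3: N bonded to a carbonyl → amide (not amine).
  CH2SH: –SH on an sp³ carbon → thiol.
Aldehyde appears at: CH(CHO), CH(CHO), CH(CHO), CH(CHO) → 4.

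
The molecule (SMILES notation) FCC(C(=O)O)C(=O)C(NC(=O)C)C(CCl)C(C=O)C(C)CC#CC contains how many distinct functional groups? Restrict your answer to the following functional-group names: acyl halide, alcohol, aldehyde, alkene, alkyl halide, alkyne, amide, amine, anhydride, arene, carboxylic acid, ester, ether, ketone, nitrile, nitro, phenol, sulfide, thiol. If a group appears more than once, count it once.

Reading the structure from left to right:
  FCH2: halogen on an sp³ carbon → alkyl halide.
  CH(COOH): pendant –COOH: carbonyl C bonded to C and –OH → carboxylic acid.
  CO: –C(=O)– with carbon on both sides → ketone.
  CH(NHCOCH3): pendant –NHC(=O)CH3: N bonded to a carbonyl → amide (not amine).
  CH(CH2Cl): pendant –CH2X: halogen on sp³ carbon → alkyl halide.
  CH(CHO): pendant –CHO: carbonyl C bonded to C and H → aldehyde.
  C≡C: C≡C triple bond → alkyne.
Distinct types present: aldehyde, alkyl halide, alkyne, amide, carboxylic acid, ketone.

6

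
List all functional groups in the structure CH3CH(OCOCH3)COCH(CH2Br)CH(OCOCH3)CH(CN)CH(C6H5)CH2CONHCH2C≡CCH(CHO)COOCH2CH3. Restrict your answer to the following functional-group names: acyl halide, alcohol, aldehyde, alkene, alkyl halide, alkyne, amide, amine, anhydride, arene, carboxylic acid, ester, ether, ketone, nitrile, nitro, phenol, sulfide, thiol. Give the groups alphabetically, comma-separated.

pendant –OC(=O)CH3: an acyloxy group → ester.
–C(=O)– with carbon on both sides → ketone.
pendant –CH2X: halogen on sp³ carbon → alkyl halide.
pendant –OC(=O)CH3: an acyloxy group → ester.
pendant –C≡N: nitrile.
pendant –C6H5: benzene ring → arene.
–C(=O)–N– linkage → amide (the N is not an amine).
C≡C triple bond → alkyne.
pendant –CHO: carbonyl C bonded to C and H → aldehyde.
–C(=O)OCH2CH3: carbonyl C bonded to C and to –OEt → ester.

aldehyde, alkyl halide, alkyne, amide, arene, ester, ketone, nitrile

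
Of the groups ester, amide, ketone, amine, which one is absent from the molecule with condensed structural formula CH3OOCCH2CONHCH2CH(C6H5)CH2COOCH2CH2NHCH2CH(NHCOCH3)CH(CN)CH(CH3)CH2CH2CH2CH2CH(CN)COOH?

ketone

amide: present (CH2CONHCH2 — –C(=O)–N– linkage → amide (the N is not an amine)).
amine: present (CH2NHCH2 — C–N–C with sp³ carbons and no adjacent C=O → amine (secondary)).
ester: present (CH3OOC — CH3O–C(=O)–: carbonyl C bonded to C and to –OCH3 → ester (not ketone + ether)).
ketone: absent. In each of CH3OOC and CH2COOCH2, the C=O is bonded to an –O–C group, which defines an ester, not a ketone. In each of CH2CONHCH2 and CH(NHCOCH3), the C=O is bonded to nitrogen, which defines an amide, not a ketone. In COOH, the C=O bears an –OH, making it a carboxylic acid rather than a ketone.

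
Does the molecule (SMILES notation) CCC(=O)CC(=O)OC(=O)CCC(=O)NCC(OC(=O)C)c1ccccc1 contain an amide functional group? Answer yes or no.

–C(=O)– with carbon on both sides → ketone.
two acyl groups sharing one oxygen, –C(=O)–O–C(=O)– → anhydride.
–C(=O)–N– linkage → amide (the N is not an amine).
pendant –OC(=O)CH3: an acyloxy group → ester.
–C6H5 phenyl ring → arene.
The CH2CONHCH2 segment supplies the amide: –C(=O)–N– linkage → amide (the N is not an amine).

yes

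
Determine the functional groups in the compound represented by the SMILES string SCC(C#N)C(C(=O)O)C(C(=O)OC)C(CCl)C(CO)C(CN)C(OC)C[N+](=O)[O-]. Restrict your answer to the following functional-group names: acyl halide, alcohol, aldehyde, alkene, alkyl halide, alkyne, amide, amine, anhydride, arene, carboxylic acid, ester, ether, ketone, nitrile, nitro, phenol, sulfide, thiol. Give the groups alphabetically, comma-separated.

alcohol, alkyl halide, amine, carboxylic acid, ester, ether, nitrile, nitro, thiol

–SH on an sp³ carbon → thiol.
pendant –C≡N: nitrile.
pendant –COOH: carbonyl C bonded to C and –OH → carboxylic acid.
pendant –COOCH3: carbonyl C bonded to C and –OCH3 → ester.
pendant –CH2X: halogen on sp³ carbon → alkyl halide.
pendant –CH2OH on an sp³ backbone C → alcohol.
pendant –CH2NH2: N on sp³ C, no adjacent C=O → amine.
pendant –OCH3: C–O–C with sp³ C, no adjacent C=O → ether.
–NO2 on carbon → nitro group.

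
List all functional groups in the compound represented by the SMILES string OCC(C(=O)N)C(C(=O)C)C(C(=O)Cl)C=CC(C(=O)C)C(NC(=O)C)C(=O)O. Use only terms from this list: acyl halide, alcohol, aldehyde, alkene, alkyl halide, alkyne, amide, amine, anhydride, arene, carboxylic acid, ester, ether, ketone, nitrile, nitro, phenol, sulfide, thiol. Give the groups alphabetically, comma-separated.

acyl halide, alcohol, alkene, amide, carboxylic acid, ketone

Working along the chain:
  HOCH2: HO– on an sp³ carbon → alcohol.
  CH(CONH2): pendant –CONH2: carbonyl C bonded to C and N → amide.
  CH(COCH3): pendant –COCH3: carbonyl C bonded to two carbons → ketone.
  CH(COCl): pendant –C(=O)X: carbonyl C bonded to C and halogen → acyl halide.
  CH=CH: C=C double bond → alkene.
  CH(COCH3): pendant –COCH3: carbonyl C bonded to two carbons → ketone.
  CH(NHCOCH3): pendant –NHC(=O)CH3: N bonded to a carbonyl → amide (not amine).
  COOH: –COOH: carbonyl C bonded to –OH and C → carboxylic acid (the –OH is not a separate alcohol).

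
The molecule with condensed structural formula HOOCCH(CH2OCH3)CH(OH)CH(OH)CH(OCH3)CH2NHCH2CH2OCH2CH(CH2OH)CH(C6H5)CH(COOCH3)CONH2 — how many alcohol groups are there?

–COOH: carbonyl C bonded to –OH and C → carboxylic acid (the –OH is not a separate alcohol).
pendant –CH2OCH3: C–O–C linkage → ether.
–OH on an sp³ carbon → alcohol (secondary).
–OH on an sp³ carbon → alcohol (secondary).
pendant –OCH3: C–O–C with sp³ C, no adjacent C=O → ether.
C–N–C with sp³ carbons and no adjacent C=O → amine (secondary).
C–O–C with sp³ carbons on both sides and no adjacent C=O → ether.
pendant –CH2OH on an sp³ backbone C → alcohol.
pendant –C6H5: benzene ring → arene.
pendant –COOCH3: carbonyl C bonded to C and –OCH3 → ester.
–C(=O)NH2: carbonyl C bonded to C and to N → amide (the N is not a separate amine).
Alcohol appears at: CH(OH), CH(OH), CH(CH2OH) → 3.

3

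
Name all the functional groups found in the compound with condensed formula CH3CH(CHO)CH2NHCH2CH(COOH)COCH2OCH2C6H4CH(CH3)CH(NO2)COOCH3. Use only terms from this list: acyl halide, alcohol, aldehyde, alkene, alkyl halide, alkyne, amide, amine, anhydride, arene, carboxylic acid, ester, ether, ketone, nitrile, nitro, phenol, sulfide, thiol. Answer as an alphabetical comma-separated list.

Working along the chain:
  CH(CHO): pendant –CHO: carbonyl C bonded to C and H → aldehyde.
  CH2NHCH2: C–N–C with sp³ carbons and no adjacent C=O → amine (secondary).
  CH(COOH): pendant –COOH: carbonyl C bonded to C and –OH → carboxylic acid.
  CO: –C(=O)– with carbon on both sides → ketone.
  CH2OCH2: C–O–C with sp³ carbons on both sides and no adjacent C=O → ether.
  C6H4: para-disubstituted benzene ring → arene.
  CH(NO2): –NO2 on an sp³ carbon → nitro (the N=O is not a carbonyl).
  COOCH3: –C(=O)OCH3: carbonyl C bonded to C and to –OCH3 → ester (not ketone + ether).

aldehyde, amine, arene, carboxylic acid, ester, ether, ketone, nitro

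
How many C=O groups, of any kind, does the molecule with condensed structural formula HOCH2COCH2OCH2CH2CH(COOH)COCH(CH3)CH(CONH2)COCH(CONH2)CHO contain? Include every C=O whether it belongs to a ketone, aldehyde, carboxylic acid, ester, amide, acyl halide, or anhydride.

7

CO: ketone, 1 C=O (running total 1).
CH(COOH): carboxylic acid, 1 C=O (running total 2).
CO: ketone, 1 C=O (running total 3).
CH(CONH2): amide, 1 C=O (running total 4).
CO: ketone, 1 C=O (running total 5).
CH(CONH2): amide, 1 C=O (running total 6).
CHO: aldehyde, 1 C=O (running total 7).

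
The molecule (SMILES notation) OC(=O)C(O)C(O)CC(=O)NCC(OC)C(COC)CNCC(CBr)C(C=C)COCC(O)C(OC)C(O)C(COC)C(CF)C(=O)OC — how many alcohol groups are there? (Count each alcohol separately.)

Taking each segment in turn:
  HOOC: –COOH: carbonyl C bonded to –OH and C → carboxylic acid (the –OH is not a separate alcohol).
  CH(OH): –OH on an sp³ carbon → alcohol (secondary).
  CH(OH): –OH on an sp³ carbon → alcohol (secondary).
  CH2CONHCH2: –C(=O)–N– linkage → amide (the N is not an amine).
  CH(OCH3): pendant –OCH3: C–O–C with sp³ C, no adjacent C=O → ether.
  CH(CH2OCH3): pendant –CH2OCH3: C–O–C linkage → ether.
  CH2NHCH2: C–N–C with sp³ carbons and no adjacent C=O → amine (secondary).
  CH(CH2Br): pendant –CH2X: halogen on sp³ carbon → alkyl halide.
  CH(CH=CH2): pendant –CH=CH2: C=C double bond → alkene.
  CH2OCH2: C–O–C with sp³ carbons on both sides and no adjacent C=O → ether.
  CH(OH): –OH on an sp³ carbon → alcohol (secondary).
  CH(OCH3): pendant –OCH3: C–O–C with sp³ C, no adjacent C=O → ether.
  CH(OH): –OH on an sp³ carbon → alcohol (secondary).
  CH(CH2OCH3): pendant –CH2OCH3: C–O–C linkage → ether.
  CH(CH2F): pendant –CH2X: halogen on sp³ carbon → alkyl halide.
  COOCH3: –C(=O)OCH3: carbonyl C bonded to C and to –OCH3 → ester (not ketone + ether).
Alcohol appears at: CH(OH), CH(OH), CH(OH), CH(OH) → 4.

4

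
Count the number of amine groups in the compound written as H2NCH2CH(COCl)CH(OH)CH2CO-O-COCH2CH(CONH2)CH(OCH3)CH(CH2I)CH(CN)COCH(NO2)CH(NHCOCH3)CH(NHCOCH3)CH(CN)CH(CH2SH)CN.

1

Reading the structure from left to right:
  H2NCH2: –NH2 on an sp³ carbon with no adjacent C=O → amine.
  CH(COCl): pendant –C(=O)X: carbonyl C bonded to C and halogen → acyl halide.
  CH(OH): –OH on an sp³ carbon → alcohol (secondary).
  CH2CO-O-COCH2: two acyl groups sharing one oxygen, –C(=O)–O–C(=O)– → anhydride.
  CH(CONH2): pendant –CONH2: carbonyl C bonded to C and N → amide.
  CH(OCH3): pendant –OCH3: C–O–C with sp³ C, no adjacent C=O → ether.
  CH(CH2I): pendant –CH2X: halogen on sp³ carbon → alkyl halide.
  CH(CN): pendant –C≡N: nitrile.
  CO: –C(=O)– with carbon on both sides → ketone.
  CH(NO2): –NO2 on an sp³ carbon → nitro (the N=O is not a carbonyl).
  CH(NHCOCH3): pendant –NHC(=O)CH3: N bonded to a carbonyl → amide (not amine).
  CH(NHCOCH3): pendant –NHC(=O)CH3: N bonded to a carbonyl → amide (not amine).
  CH(CN): pendant –C≡N: nitrile.
  CH(CH2SH): pendant –CH2SH → thiol.
  CN: –C≡N: carbon triple-bonded to nitrogen → nitrile.
Amine appears at: H2NCH2 → 1.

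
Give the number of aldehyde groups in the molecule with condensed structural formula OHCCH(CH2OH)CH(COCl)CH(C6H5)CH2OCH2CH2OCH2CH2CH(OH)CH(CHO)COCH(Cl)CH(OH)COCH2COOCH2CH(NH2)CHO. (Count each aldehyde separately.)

3

terminal –CHO: carbonyl C bonded to H and C → aldehyde.
pendant –CH2OH on an sp³ backbone C → alcohol.
pendant –C(=O)X: carbonyl C bonded to C and halogen → acyl halide.
pendant –C6H5: benzene ring → arene.
C–O–C with sp³ carbons on both sides and no adjacent C=O → ether.
C–O–C with sp³ carbons on both sides and no adjacent C=O → ether.
–OH on an sp³ carbon → alcohol (secondary).
pendant –CHO: carbonyl C bonded to C and H → aldehyde.
–C(=O)– with carbon on both sides → ketone.
halogen on an sp³ carbon → alkyl halide.
–OH on an sp³ carbon → alcohol (secondary).
–C(=O)– with carbon on both sides → ketone.
–C(=O)–O–C with C on the carbonyl side → ester.
–NH2 on an sp³ carbon with no adjacent C=O → amine.
terminal –CHO: carbonyl C bonded to H and C → aldehyde.
Aldehyde appears at: OHC, CH(CHO), CHO → 3.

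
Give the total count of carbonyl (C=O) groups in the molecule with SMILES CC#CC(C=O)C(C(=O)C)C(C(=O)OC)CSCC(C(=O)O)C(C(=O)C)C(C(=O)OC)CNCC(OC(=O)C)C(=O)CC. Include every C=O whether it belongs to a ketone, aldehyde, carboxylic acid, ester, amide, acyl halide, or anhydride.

8

CH(CHO): aldehyde, 1 C=O (running total 1).
CH(COCH3): ketone, 1 C=O (running total 2).
CH(COOCH3): ester, 1 C=O (running total 3).
CH(COOH): carboxylic acid, 1 C=O (running total 4).
CH(COCH3): ketone, 1 C=O (running total 5).
CH(COOCH3): ester, 1 C=O (running total 6).
CH(OCOCH3): ester, 1 C=O (running total 7).
CO: ketone, 1 C=O (running total 8).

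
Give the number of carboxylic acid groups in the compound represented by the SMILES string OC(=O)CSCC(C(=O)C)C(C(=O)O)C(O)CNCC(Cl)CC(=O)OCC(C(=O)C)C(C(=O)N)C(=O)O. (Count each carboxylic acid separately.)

Reading the structure from left to right:
  HOOC: –COOH: carbonyl C bonded to –OH and C → carboxylic acid (the –OH is not a separate alcohol).
  CH2SCH2: C–S–C linkage → sulfide (thioether).
  CH(COCH3): pendant –COCH3: carbonyl C bonded to two carbons → ketone.
  CH(COOH): pendant –COOH: carbonyl C bonded to C and –OH → carboxylic acid.
  CH(OH): –OH on an sp³ carbon → alcohol (secondary).
  CH2NHCH2: C–N–C with sp³ carbons and no adjacent C=O → amine (secondary).
  CH(Cl): halogen on an sp³ carbon → alkyl halide.
  CH2COOCH2: –C(=O)–O–C with C on the carbonyl side → ester.
  CH(COCH3): pendant –COCH3: carbonyl C bonded to two carbons → ketone.
  CH(CONH2): pendant –CONH2: carbonyl C bonded to C and N → amide.
  COOH: –COOH: carbonyl C bonded to –OH and C → carboxylic acid (the –OH is not a separate alcohol).
Carboxylic acid appears at: HOOC, CH(COOH), COOH → 3.

3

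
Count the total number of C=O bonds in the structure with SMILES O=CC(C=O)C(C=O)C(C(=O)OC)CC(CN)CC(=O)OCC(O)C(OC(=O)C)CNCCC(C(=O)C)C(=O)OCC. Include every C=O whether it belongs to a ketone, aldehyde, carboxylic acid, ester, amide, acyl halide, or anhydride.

OHC: aldehyde, 1 C=O (running total 1).
CH(CHO): aldehyde, 1 C=O (running total 2).
CH(CHO): aldehyde, 1 C=O (running total 3).
CH(COOCH3): ester, 1 C=O (running total 4).
CH2COOCH2: ester, 1 C=O (running total 5).
CH(OCOCH3): ester, 1 C=O (running total 6).
CH(COCH3): ketone, 1 C=O (running total 7).
COOCH2CH3: ester, 1 C=O (running total 8).

8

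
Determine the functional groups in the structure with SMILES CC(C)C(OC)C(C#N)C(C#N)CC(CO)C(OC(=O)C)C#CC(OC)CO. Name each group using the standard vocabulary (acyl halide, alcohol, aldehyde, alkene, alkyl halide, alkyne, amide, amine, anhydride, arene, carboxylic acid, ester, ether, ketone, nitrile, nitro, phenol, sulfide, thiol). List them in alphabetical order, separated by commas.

alcohol, alkyne, ester, ether, nitrile

pendant –OCH3: C–O–C with sp³ C, no adjacent C=O → ether.
pendant –C≡N: nitrile.
pendant –C≡N: nitrile.
pendant –CH2OH on an sp³ backbone C → alcohol.
pendant –OC(=O)CH3: an acyloxy group → ester.
C≡C triple bond → alkyne.
pendant –OCH3: C–O–C with sp³ C, no adjacent C=O → ether.
–OH on an sp³ carbon → alcohol.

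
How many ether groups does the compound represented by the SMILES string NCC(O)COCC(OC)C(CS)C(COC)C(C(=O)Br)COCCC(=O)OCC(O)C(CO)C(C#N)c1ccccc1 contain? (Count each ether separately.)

4

Reading the structure from left to right:
  H2NCH2: –NH2 on an sp³ carbon with no adjacent C=O → amine.
  CH(OH): –OH on an sp³ carbon → alcohol (secondary).
  CH2OCH2: C–O–C with sp³ carbons on both sides and no adjacent C=O → ether.
  CH(OCH3): pendant –OCH3: C–O–C with sp³ C, no adjacent C=O → ether.
  CH(CH2SH): pendant –CH2SH → thiol.
  CH(CH2OCH3): pendant –CH2OCH3: C–O–C linkage → ether.
  CH(COBr): pendant –C(=O)X: carbonyl C bonded to C and halogen → acyl halide.
  CH2OCH2: C–O–C with sp³ carbons on both sides and no adjacent C=O → ether.
  CH2COOCH2: –C(=O)–O–C with C on the carbonyl side → ester.
  CH(OH): –OH on an sp³ carbon → alcohol (secondary).
  CH(CH2OH): pendant –CH2OH on an sp³ backbone C → alcohol.
  CH(CN): pendant –C≡N: nitrile.
  C6H5: –C6H5 phenyl ring → arene.
Ether appears at: CH2OCH2, CH(OCH3), CH(CH2OCH3), CH2OCH2 → 4.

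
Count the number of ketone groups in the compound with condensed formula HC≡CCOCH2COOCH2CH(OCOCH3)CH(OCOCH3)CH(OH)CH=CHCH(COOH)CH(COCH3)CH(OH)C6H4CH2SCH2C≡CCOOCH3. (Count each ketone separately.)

C≡C triple bond → alkyne.
–C(=O)– with carbon on both sides → ketone.
–C(=O)–O–C with C on the carbonyl side → ester.
pendant –OC(=O)CH3: an acyloxy group → ester.
pendant –OC(=O)CH3: an acyloxy group → ester.
–OH on an sp³ carbon → alcohol (secondary).
C=C double bond → alkene.
pendant –COOH: carbonyl C bonded to C and –OH → carboxylic acid.
pendant –COCH3: carbonyl C bonded to two carbons → ketone.
–OH on an sp³ carbon → alcohol (secondary).
para-disubstituted benzene ring → arene.
C–S–C linkage → sulfide (thioether).
C≡C triple bond → alkyne.
–C(=O)OCH3: carbonyl C bonded to C and to –OCH3 → ester (not ketone + ether).
Ketone appears at: CO, CH(COCH3) → 2.

2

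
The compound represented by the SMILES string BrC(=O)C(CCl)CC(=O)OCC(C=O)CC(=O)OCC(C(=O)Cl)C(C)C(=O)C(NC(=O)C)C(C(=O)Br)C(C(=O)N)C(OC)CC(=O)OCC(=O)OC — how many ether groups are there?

1

Reading the structure from left to right:
  BrCO: –C(=O)Br: carbonyl C bonded to C and to a halogen → acyl halide (not alkyl halide).
  CH(CH2Cl): pendant –CH2X: halogen on sp³ carbon → alkyl halide.
  CH2COOCH2: –C(=O)–O–C with C on the carbonyl side → ester.
  CH(CHO): pendant –CHO: carbonyl C bonded to C and H → aldehyde.
  CH2COOCH2: –C(=O)–O–C with C on the carbonyl side → ester.
  CH(COCl): pendant –C(=O)X: carbonyl C bonded to C and halogen → acyl halide.
  CO: –C(=O)– with carbon on both sides → ketone.
  CH(NHCOCH3): pendant –NHC(=O)CH3: N bonded to a carbonyl → amide (not amine).
  CH(COBr): pendant –C(=O)X: carbonyl C bonded to C and halogen → acyl halide.
  CH(CONH2): pendant –CONH2: carbonyl C bonded to C and N → amide.
  CH(OCH3): pendant –OCH3: C–O–C with sp³ C, no adjacent C=O → ether.
  CH2COOCH2: –C(=O)–O–C with C on the carbonyl side → ester.
  COOCH3: –C(=O)OCH3: carbonyl C bonded to C and to –OCH3 → ester (not ketone + ether).
Ether appears at: CH(OCH3) → 1.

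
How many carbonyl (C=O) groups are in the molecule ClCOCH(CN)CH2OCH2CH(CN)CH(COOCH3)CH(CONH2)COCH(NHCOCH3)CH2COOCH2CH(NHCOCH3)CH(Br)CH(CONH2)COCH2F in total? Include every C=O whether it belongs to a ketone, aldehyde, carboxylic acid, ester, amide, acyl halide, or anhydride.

ClCO: acyl halide, 1 C=O (running total 1).
CH(COOCH3): ester, 1 C=O (running total 2).
CH(CONH2): amide, 1 C=O (running total 3).
CO: ketone, 1 C=O (running total 4).
CH(NHCOCH3): amide, 1 C=O (running total 5).
CH2COOCH2: ester, 1 C=O (running total 6).
CH(NHCOCH3): amide, 1 C=O (running total 7).
CH(CONH2): amide, 1 C=O (running total 8).
CO: ketone, 1 C=O (running total 9).

9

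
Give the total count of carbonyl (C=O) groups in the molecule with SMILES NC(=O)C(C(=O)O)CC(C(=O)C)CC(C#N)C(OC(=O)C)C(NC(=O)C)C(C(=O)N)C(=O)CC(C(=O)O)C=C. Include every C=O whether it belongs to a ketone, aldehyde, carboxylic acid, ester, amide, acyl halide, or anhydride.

H2NCO: amide, 1 C=O (running total 1).
CH(COOH): carboxylic acid, 1 C=O (running total 2).
CH(COCH3): ketone, 1 C=O (running total 3).
CH(OCOCH3): ester, 1 C=O (running total 4).
CH(NHCOCH3): amide, 1 C=O (running total 5).
CH(CONH2): amide, 1 C=O (running total 6).
CO: ketone, 1 C=O (running total 7).
CH(COOH): carboxylic acid, 1 C=O (running total 8).

8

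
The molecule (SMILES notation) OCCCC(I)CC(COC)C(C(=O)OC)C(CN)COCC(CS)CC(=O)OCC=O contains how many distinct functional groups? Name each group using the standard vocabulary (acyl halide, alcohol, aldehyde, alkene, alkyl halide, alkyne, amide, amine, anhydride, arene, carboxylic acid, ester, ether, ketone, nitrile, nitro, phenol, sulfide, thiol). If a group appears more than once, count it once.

7

Working along the chain:
  HOCH2: HO– on an sp³ carbon → alcohol.
  CH(I): halogen on an sp³ carbon → alkyl halide.
  CH(CH2OCH3): pendant –CH2OCH3: C–O–C linkage → ether.
  CH(COOCH3): pendant –COOCH3: carbonyl C bonded to C and –OCH3 → ester.
  CH(CH2NH2): pendant –CH2NH2: N on sp³ C, no adjacent C=O → amine.
  CH2OCH2: C–O–C with sp³ carbons on both sides and no adjacent C=O → ether.
  CH(CH2SH): pendant –CH2SH → thiol.
  CH2COOCH2: –C(=O)–O–C with C on the carbonyl side → ester.
  CHO: terminal –CHO: carbonyl C bonded to H and C → aldehyde.
Distinct types present: alcohol, aldehyde, alkyl halide, amine, ester, ether, thiol.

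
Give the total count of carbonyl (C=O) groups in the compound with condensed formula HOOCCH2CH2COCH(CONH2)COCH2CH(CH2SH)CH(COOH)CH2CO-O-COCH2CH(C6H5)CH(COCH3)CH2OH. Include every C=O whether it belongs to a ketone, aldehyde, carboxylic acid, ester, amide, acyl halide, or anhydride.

8

HOOC: carboxylic acid, 1 C=O (running total 1).
CO: ketone, 1 C=O (running total 2).
CH(CONH2): amide, 1 C=O (running total 3).
CO: ketone, 1 C=O (running total 4).
CH(COOH): carboxylic acid, 1 C=O (running total 5).
CH2CO-O-COCH2: anhydride, 2 C=O (running total 7).
CH(COCH3): ketone, 1 C=O (running total 8).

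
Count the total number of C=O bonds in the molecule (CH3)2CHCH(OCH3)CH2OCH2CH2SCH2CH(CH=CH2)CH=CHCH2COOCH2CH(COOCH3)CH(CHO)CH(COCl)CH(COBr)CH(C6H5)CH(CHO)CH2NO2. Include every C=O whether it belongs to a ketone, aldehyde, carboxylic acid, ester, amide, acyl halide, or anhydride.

6

CH2COOCH2: ester, 1 C=O (running total 1).
CH(COOCH3): ester, 1 C=O (running total 2).
CH(CHO): aldehyde, 1 C=O (running total 3).
CH(COCl): acyl halide, 1 C=O (running total 4).
CH(COBr): acyl halide, 1 C=O (running total 5).
CH(CHO): aldehyde, 1 C=O (running total 6).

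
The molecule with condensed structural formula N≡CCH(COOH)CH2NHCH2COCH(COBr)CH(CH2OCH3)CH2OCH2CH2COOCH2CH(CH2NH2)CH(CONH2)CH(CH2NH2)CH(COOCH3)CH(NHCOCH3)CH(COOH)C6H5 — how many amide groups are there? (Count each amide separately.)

N≡C–: carbon triple-bonded to nitrogen → nitrile.
pendant –COOH: carbonyl C bonded to C and –OH → carboxylic acid.
C–N–C with sp³ carbons and no adjacent C=O → amine (secondary).
–C(=O)– with carbon on both sides → ketone.
pendant –C(=O)X: carbonyl C bonded to C and halogen → acyl halide.
pendant –CH2OCH3: C–O–C linkage → ether.
C–O–C with sp³ carbons on both sides and no adjacent C=O → ether.
–C(=O)–O–C with C on the carbonyl side → ester.
pendant –CH2NH2: N on sp³ C, no adjacent C=O → amine.
pendant –CONH2: carbonyl C bonded to C and N → amide.
pendant –CH2NH2: N on sp³ C, no adjacent C=O → amine.
pendant –COOCH3: carbonyl C bonded to C and –OCH3 → ester.
pendant –NHC(=O)CH3: N bonded to a carbonyl → amide (not amine).
pendant –COOH: carbonyl C bonded to C and –OH → carboxylic acid.
–C6H5 phenyl ring → arene.
Amide appears at: CH(CONH2), CH(NHCOCH3) → 2.

2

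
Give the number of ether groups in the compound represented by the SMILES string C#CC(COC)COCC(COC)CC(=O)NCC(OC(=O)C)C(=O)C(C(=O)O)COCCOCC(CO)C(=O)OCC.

5

C≡C triple bond → alkyne.
pendant –CH2OCH3: C–O–C linkage → ether.
C–O–C with sp³ carbons on both sides and no adjacent C=O → ether.
pendant –CH2OCH3: C–O–C linkage → ether.
–C(=O)–N– linkage → amide (the N is not an amine).
pendant –OC(=O)CH3: an acyloxy group → ester.
–C(=O)– with carbon on both sides → ketone.
pendant –COOH: carbonyl C bonded to C and –OH → carboxylic acid.
C–O–C with sp³ carbons on both sides and no adjacent C=O → ether.
C–O–C with sp³ carbons on both sides and no adjacent C=O → ether.
pendant –CH2OH on an sp³ backbone C → alcohol.
–C(=O)OCH2CH3: carbonyl C bonded to C and to –OEt → ester.
Ether appears at: CH(CH2OCH3), CH2OCH2, CH(CH2OCH3), CH2OCH2, CH2OCH2 → 5.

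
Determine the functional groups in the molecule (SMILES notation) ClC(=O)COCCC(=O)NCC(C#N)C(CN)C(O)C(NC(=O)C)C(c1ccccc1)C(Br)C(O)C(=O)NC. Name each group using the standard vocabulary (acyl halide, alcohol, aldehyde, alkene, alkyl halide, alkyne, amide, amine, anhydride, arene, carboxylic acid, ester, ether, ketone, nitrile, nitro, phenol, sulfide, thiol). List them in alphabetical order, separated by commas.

–C(=O)Cl: carbonyl C bonded to C and to a halogen → acyl halide (not alkyl halide).
C–O–C with sp³ carbons on both sides and no adjacent C=O → ether.
–C(=O)–N– linkage → amide (the N is not an amine).
pendant –C≡N: nitrile.
pendant –CH2NH2: N on sp³ C, no adjacent C=O → amine.
–OH on an sp³ carbon → alcohol (secondary).
pendant –NHC(=O)CH3: N bonded to a carbonyl → amide (not amine).
pendant –C6H5: benzene ring → arene.
halogen on an sp³ carbon → alkyl halide.
–OH on an sp³ carbon → alcohol (secondary).
–C(=O)NHCH3: carbonyl C bonded to C and to N → amide (the N is not an amine).

acyl halide, alcohol, alkyl halide, amide, amine, arene, ether, nitrile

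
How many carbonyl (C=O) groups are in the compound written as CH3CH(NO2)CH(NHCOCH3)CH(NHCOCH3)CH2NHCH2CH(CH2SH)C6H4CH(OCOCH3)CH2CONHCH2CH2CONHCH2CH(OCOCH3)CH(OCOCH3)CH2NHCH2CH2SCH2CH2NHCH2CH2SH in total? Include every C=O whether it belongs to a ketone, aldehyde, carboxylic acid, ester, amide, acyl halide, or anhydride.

CH(NHCOCH3): amide, 1 C=O (running total 1).
CH(NHCOCH3): amide, 1 C=O (running total 2).
CH(OCOCH3): ester, 1 C=O (running total 3).
CH2CONHCH2: amide, 1 C=O (running total 4).
CH2CONHCH2: amide, 1 C=O (running total 5).
CH(OCOCH3): ester, 1 C=O (running total 6).
CH(OCOCH3): ester, 1 C=O (running total 7).

7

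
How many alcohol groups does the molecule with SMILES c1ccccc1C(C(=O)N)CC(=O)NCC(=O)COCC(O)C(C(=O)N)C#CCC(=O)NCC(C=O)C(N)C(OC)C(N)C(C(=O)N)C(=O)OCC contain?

Working along the chain:
  C6H5: C6H5– phenyl ring → arene.
  CH(CONH2): pendant –CONH2: carbonyl C bonded to C and N → amide.
  CH2CONHCH2: –C(=O)–N– linkage → amide (the N is not an amine).
  CO: –C(=O)– with carbon on both sides → ketone.
  CH2OCH2: C–O–C with sp³ carbons on both sides and no adjacent C=O → ether.
  CH(OH): –OH on an sp³ carbon → alcohol (secondary).
  CH(CONH2): pendant –CONH2: carbonyl C bonded to C and N → amide.
  C≡C: C≡C triple bond → alkyne.
  CH2CONHCH2: –C(=O)–N– linkage → amide (the N is not an amine).
  CH(CHO): pendant –CHO: carbonyl C bonded to C and H → aldehyde.
  CH(NH2): –NH2 on an sp³ carbon with no adjacent C=O → amine.
  CH(OCH3): pendant –OCH3: C–O–C with sp³ C, no adjacent C=O → ether.
  CH(NH2): –NH2 on an sp³ carbon with no adjacent C=O → amine.
  CH(CONH2): pendant –CONH2: carbonyl C bonded to C and N → amide.
  COOCH2CH3: –C(=O)OCH2CH3: carbonyl C bonded to C and to –OEt → ester.
Alcohol appears at: CH(OH) → 1.

1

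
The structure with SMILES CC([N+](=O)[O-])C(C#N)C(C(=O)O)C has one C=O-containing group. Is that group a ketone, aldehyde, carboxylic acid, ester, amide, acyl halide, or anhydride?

carboxylic acid

The carbonyl is in the CH(COOH) segment: pendant –COOH: carbonyl C bonded to C and –OH → carboxylic acid.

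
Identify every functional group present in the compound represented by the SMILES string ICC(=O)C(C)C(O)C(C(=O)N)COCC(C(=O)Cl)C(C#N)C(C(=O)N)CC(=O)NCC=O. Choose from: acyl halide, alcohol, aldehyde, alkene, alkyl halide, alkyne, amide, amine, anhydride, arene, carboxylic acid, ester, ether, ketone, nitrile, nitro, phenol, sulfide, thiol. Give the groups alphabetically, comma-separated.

Reading the structure from left to right:
  ICH2: halogen on an sp³ carbon → alkyl halide.
  CO: –C(=O)– with carbon on both sides → ketone.
  CH(OH): –OH on an sp³ carbon → alcohol (secondary).
  CH(CONH2): pendant –CONH2: carbonyl C bonded to C and N → amide.
  CH2OCH2: C–O–C with sp³ carbons on both sides and no adjacent C=O → ether.
  CH(COCl): pendant –C(=O)X: carbonyl C bonded to C and halogen → acyl halide.
  CH(CN): pendant –C≡N: nitrile.
  CH(CONH2): pendant –CONH2: carbonyl C bonded to C and N → amide.
  CH2CONHCH2: –C(=O)–N– linkage → amide (the N is not an amine).
  CHO: terminal –CHO: carbonyl C bonded to H and C → aldehyde.

acyl halide, alcohol, aldehyde, alkyl halide, amide, ether, ketone, nitrile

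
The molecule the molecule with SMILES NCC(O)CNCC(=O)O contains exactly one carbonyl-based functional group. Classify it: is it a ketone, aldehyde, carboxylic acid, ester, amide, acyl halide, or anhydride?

carboxylic acid

The carbonyl is in the COOH segment: –COOH: carbonyl C bonded to –OH and C → carboxylic acid (the –OH is not a separate alcohol).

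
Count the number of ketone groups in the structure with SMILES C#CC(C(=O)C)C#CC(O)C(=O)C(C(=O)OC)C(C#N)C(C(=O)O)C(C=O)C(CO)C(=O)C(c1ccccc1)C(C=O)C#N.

C≡C triple bond → alkyne.
pendant –COCH3: carbonyl C bonded to two carbons → ketone.
C≡C triple bond → alkyne.
–OH on an sp³ carbon → alcohol (secondary).
–C(=O)– with carbon on both sides → ketone.
pendant –COOCH3: carbonyl C bonded to C and –OCH3 → ester.
pendant –C≡N: nitrile.
pendant –COOH: carbonyl C bonded to C and –OH → carboxylic acid.
pendant –CHO: carbonyl C bonded to C and H → aldehyde.
pendant –CH2OH on an sp³ backbone C → alcohol.
–C(=O)– with carbon on both sides → ketone.
pendant –C6H5: benzene ring → arene.
pendant –CHO: carbonyl C bonded to C and H → aldehyde.
–C≡N: carbon triple-bonded to nitrogen → nitrile.
Ketone appears at: CH(COCH3), CO, CO → 3.

3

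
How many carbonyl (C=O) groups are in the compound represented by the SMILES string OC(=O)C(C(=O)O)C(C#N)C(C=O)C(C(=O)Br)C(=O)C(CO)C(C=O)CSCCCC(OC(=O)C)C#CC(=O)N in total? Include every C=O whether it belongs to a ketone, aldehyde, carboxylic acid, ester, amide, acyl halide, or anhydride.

HOOC: carboxylic acid, 1 C=O (running total 1).
CH(COOH): carboxylic acid, 1 C=O (running total 2).
CH(CHO): aldehyde, 1 C=O (running total 3).
CH(COBr): acyl halide, 1 C=O (running total 4).
CO: ketone, 1 C=O (running total 5).
CH(CHO): aldehyde, 1 C=O (running total 6).
CH(OCOCH3): ester, 1 C=O (running total 7).
CONH2: amide, 1 C=O (running total 8).

8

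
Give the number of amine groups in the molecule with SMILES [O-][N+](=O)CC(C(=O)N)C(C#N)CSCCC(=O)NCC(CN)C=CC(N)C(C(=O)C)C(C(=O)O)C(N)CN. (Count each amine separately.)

–NO2 on carbon → nitro group.
pendant –CONH2: carbonyl C bonded to C and N → amide.
pendant –C≡N: nitrile.
C–S–C linkage → sulfide (thioether).
–C(=O)–N– linkage → amide (the N is not an amine).
pendant –CH2NH2: N on sp³ C, no adjacent C=O → amine.
C=C double bond → alkene.
–NH2 on an sp³ carbon with no adjacent C=O → amine.
pendant –COCH3: carbonyl C bonded to two carbons → ketone.
pendant –COOH: carbonyl C bonded to C and –OH → carboxylic acid.
–NH2 on an sp³ carbon with no adjacent C=O → amine.
–NH2 on an sp³ carbon with no adjacent C=O → amine.
Amine appears at: CH(CH2NH2), CH(NH2), CH(NH2), CH2NH2 → 4.

4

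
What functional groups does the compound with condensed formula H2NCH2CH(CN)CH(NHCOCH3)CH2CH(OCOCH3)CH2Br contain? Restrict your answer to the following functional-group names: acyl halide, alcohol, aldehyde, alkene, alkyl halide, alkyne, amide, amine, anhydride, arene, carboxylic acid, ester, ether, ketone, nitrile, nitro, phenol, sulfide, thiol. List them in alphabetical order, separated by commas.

alkyl halide, amide, amine, ester, nitrile

–NH2 on an sp³ carbon with no adjacent C=O → amine.
pendant –C≡N: nitrile.
pendant –NHC(=O)CH3: N bonded to a carbonyl → amide (not amine).
pendant –OC(=O)CH3: an acyloxy group → ester.
halogen on an sp³ carbon → alkyl halide.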